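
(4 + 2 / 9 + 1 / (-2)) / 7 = 67/126 = 0.53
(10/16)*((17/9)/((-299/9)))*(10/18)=-425/21528 = -0.02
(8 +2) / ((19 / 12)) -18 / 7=498/133 = 3.74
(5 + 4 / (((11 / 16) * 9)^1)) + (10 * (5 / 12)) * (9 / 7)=15251/1386 = 11.00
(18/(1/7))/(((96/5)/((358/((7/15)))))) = 5034.38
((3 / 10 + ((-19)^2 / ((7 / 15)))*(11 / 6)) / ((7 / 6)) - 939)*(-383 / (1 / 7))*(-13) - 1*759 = 337713942/35 = 9648969.77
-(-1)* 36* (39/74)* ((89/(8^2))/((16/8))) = 31239/2368 = 13.19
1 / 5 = 0.20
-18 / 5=-3.60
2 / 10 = 1/5 = 0.20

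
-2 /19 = -0.11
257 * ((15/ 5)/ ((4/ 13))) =10023/4 = 2505.75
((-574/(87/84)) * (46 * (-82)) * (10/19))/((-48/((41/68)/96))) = -388369835/2697696 = -143.96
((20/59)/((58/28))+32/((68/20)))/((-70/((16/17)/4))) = -111408/3461353 = -0.03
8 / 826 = 0.01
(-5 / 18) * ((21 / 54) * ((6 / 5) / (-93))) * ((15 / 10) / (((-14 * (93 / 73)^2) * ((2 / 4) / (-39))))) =69277/9652284 = 0.01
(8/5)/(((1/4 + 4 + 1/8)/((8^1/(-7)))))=-512/1225 = -0.42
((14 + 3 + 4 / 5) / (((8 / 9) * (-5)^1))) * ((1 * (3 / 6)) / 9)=-89/400 = -0.22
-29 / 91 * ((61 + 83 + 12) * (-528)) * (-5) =-918720/7 = -131245.71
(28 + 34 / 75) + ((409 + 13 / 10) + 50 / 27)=594817/1350 = 440.61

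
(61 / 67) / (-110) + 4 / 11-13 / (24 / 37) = -19.69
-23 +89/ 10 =-141/10 = -14.10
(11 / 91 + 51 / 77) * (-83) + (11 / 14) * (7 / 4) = -72795/1144 = -63.63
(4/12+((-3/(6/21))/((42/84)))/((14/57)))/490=-73/420 = -0.17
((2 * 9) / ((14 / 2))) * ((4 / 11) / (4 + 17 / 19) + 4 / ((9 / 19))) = 52288/2387 = 21.91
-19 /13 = -1.46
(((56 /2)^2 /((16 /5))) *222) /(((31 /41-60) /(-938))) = 298818660/347 = 861148.88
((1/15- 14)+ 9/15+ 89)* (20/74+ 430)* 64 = 2083655.50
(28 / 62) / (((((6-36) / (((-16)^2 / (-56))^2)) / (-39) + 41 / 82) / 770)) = 71751680/110763 = 647.79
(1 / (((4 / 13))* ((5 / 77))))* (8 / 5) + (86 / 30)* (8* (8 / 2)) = 12886/75 = 171.81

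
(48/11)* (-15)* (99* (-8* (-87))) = -4510080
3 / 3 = 1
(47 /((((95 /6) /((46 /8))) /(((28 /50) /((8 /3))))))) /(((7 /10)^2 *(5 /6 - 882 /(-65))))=379431/747061 = 0.51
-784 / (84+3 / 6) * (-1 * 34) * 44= 2345728/169 = 13880.05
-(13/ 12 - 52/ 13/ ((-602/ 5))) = -4033/3612 = -1.12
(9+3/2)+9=39/2 = 19.50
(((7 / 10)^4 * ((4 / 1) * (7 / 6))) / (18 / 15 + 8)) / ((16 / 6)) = 16807/368000 = 0.05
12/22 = 6/11 = 0.55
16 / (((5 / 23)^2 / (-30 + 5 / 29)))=-1464272/145 = -10098.43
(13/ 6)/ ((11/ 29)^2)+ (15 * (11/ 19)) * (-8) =-750593/13794 = -54.41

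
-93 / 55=-1.69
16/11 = 1.45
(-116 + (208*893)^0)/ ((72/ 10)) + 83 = 67.03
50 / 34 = 25/17 = 1.47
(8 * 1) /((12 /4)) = 8/3 = 2.67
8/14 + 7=53/7 = 7.57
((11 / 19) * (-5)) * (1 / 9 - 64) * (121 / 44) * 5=1739375/684 = 2542.95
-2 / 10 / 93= -1/465 = 0.00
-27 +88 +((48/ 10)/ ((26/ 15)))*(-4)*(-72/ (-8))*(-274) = 355897/13 = 27376.69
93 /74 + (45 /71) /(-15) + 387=2039679/5254 = 388.21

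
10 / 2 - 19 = -14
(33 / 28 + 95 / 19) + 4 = 285/28 = 10.18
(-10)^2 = 100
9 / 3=3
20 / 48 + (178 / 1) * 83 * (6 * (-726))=-772266523/12 = -64355543.58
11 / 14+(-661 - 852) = -21171/14 = -1512.21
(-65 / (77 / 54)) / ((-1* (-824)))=-1755/31724 = -0.06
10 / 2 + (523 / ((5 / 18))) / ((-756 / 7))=-373/30 = -12.43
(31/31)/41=1/41 = 0.02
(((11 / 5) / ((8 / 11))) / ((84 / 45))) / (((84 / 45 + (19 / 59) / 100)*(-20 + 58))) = 1606275/70430416 = 0.02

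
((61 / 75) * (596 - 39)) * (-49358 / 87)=-57828854/225 = -257017.13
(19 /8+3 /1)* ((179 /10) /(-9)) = -7697/720 = -10.69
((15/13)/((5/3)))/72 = 0.01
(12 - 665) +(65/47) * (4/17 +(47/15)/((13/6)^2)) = -6769743/10387 = -651.75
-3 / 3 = -1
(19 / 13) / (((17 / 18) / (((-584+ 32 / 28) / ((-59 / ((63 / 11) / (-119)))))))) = -0.74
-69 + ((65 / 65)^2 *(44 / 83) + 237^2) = 4656344/83 = 56100.53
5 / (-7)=-5/7 = -0.71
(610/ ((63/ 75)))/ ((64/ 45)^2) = 5146875/14336 = 359.02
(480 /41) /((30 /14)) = 224/41 = 5.46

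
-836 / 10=-418/5 = -83.60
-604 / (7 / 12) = -7248/7 = -1035.43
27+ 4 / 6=83/3 = 27.67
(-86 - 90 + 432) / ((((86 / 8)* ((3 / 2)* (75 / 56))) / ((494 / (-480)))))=-1770496/145125 = -12.20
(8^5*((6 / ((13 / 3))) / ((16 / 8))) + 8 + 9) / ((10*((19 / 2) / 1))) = 295133/1235 = 238.97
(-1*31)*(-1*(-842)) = -26102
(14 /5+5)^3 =59319/125 = 474.55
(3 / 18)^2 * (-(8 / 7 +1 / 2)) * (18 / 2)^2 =-207/56 = -3.70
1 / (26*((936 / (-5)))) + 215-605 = -9491045/24336 = -390.00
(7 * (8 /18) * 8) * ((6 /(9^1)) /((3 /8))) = 3584/81 = 44.25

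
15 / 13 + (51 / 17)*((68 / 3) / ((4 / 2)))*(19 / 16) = 4319/104 = 41.53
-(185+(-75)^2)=-5810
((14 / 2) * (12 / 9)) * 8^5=917504/3 = 305834.67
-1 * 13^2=-169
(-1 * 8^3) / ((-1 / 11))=5632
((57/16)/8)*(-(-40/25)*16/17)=57/85 = 0.67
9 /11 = 0.82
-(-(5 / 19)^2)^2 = -625/130321 = 0.00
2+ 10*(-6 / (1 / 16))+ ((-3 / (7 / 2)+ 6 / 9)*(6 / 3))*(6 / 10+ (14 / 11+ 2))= -369398/385 = -959.48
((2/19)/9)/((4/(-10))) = -5/171 = -0.03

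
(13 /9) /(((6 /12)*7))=26/63 = 0.41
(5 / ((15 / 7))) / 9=7/27 = 0.26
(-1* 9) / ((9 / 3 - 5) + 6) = -2.25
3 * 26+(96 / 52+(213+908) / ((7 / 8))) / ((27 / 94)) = 11166334/2457 = 4544.70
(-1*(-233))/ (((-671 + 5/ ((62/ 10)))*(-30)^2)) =-7223/18698400 = 0.00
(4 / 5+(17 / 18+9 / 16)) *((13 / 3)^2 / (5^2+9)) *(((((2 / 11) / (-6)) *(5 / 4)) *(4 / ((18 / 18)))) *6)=-25519/22032 = -1.16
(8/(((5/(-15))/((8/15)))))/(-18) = 32/45 = 0.71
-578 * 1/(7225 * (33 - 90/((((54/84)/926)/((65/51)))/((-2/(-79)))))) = 8058/418006075 = 0.00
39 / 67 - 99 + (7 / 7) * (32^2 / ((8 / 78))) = 662334/67 = 9885.58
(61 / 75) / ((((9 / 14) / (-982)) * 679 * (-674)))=59902/22065075 = 0.00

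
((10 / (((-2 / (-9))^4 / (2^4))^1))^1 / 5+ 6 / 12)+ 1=26247/2 = 13123.50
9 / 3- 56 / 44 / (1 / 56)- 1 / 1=-762/11 = -69.27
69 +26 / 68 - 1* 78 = -293/34 = -8.62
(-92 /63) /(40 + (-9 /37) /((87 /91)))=-98716/2686761 = -0.04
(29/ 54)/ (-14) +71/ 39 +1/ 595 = 1490179/835380 = 1.78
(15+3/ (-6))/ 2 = 29/4 = 7.25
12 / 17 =0.71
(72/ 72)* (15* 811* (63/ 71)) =766395/71 = 10794.30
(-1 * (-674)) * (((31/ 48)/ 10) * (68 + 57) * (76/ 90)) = 992465/216 = 4594.75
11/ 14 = 0.79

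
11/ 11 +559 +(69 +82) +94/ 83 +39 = 62344/83 = 751.13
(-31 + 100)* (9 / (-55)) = -11.29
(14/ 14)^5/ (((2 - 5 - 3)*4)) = -1/24 = -0.04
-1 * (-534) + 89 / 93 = 49751/93 = 534.96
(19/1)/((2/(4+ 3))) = 133/2 = 66.50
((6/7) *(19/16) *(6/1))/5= 171/140 = 1.22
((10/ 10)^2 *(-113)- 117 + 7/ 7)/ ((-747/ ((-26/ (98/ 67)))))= -199459/36603 = -5.45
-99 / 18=-11/2 = -5.50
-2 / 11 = -0.18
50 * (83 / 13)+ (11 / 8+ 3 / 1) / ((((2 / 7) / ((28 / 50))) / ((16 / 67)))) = 1399168/4355 = 321.28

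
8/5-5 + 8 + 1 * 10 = 73/5 = 14.60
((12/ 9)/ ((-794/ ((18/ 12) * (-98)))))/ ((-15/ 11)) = -1078/5955 = -0.18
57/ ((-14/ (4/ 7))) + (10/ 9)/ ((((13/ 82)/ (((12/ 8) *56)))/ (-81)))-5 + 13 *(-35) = -30670582/637 = -48148.48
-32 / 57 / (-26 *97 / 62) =992/71877 = 0.01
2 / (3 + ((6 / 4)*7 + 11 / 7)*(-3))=-28/465 = -0.06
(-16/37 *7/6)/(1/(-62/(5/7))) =24304/555 = 43.79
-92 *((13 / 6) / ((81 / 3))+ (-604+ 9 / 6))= 4489232/81 = 55422.62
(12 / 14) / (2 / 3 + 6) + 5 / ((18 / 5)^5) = 9049931/66134880 = 0.14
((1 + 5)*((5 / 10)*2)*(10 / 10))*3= 18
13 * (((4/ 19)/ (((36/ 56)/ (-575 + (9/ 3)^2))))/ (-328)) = 51506/7011 = 7.35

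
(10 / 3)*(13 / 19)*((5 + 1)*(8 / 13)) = 160/19 = 8.42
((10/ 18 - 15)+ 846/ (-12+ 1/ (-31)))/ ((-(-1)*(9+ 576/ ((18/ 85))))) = -284524/9161253 = -0.03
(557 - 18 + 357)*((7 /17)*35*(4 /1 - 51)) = -10317440/17 = -606908.24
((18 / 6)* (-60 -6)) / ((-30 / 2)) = 66/5 = 13.20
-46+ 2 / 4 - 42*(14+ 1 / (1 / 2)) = -1435/2 = -717.50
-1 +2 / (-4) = -3/2 = -1.50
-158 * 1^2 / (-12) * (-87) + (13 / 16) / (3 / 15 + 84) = -7716023/6736 = -1145.49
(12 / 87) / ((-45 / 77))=-308/1305 = -0.24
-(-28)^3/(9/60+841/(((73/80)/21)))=32049920/28257819 = 1.13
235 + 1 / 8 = 1881/8 = 235.12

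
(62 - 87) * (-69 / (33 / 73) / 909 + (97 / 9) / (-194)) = 5.59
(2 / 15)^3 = 8/3375 = 0.00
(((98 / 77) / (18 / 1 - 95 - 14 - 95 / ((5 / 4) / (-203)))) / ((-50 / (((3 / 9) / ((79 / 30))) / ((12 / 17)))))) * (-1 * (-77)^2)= 1309/741810 = 0.00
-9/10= -0.90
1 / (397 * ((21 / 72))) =24/2779 = 0.01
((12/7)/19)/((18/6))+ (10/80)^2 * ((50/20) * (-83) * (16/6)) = -8.62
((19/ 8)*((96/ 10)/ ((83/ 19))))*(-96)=-207936/415 = -501.05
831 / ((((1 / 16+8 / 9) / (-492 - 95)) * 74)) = -35121384/5069 = -6928.66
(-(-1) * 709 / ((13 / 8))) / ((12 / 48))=22688/13 = 1745.23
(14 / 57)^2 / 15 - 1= -1.00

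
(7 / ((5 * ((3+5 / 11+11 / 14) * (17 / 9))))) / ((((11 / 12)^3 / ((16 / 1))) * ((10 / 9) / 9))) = 987614208/33580525 = 29.41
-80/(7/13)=-1040/7 = -148.57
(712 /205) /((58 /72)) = 25632/5945 = 4.31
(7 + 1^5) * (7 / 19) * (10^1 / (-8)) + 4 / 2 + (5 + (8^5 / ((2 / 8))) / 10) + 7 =13117.52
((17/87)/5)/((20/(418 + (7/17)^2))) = 120851/147900 = 0.82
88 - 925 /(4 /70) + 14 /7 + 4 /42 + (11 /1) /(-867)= -65130151/4046 = -16097.42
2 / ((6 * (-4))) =-1/12 = -0.08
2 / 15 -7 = -103/15 = -6.87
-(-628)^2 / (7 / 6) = -2366304/7 = -338043.43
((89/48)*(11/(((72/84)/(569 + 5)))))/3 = 1966811/432 = 4552.80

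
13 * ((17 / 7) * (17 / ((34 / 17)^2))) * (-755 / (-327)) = 2836535/9156 = 309.80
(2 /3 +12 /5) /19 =46/285 = 0.16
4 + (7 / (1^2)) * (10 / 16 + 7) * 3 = 1313/8 = 164.12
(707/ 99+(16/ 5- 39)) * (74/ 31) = -1049764/15345 = -68.41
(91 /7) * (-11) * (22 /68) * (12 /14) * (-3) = 14157/119 = 118.97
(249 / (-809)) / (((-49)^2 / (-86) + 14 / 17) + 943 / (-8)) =485384/228619355 = 0.00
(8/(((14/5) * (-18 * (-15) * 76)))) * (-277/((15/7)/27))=-277/570 = -0.49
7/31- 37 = -36.77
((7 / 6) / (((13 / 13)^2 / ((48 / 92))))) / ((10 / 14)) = 98/115 = 0.85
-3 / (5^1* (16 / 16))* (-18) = 54/5 = 10.80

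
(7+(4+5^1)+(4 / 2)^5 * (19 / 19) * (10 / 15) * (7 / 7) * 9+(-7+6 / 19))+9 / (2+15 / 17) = 190332/931 = 204.44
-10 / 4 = -5/2 = -2.50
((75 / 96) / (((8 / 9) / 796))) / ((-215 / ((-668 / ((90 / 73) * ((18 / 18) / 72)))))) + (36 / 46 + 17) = 502254211/3956 = 126960.11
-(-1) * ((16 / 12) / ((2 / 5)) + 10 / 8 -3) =1.58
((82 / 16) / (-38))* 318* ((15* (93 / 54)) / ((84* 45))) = -67363/229824 = -0.29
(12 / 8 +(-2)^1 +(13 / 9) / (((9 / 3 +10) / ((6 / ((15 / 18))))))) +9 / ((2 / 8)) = 363/10 = 36.30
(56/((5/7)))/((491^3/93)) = 36456/591853855 = 0.00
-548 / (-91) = 548/91 = 6.02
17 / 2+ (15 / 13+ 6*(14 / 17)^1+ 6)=9103/442 = 20.60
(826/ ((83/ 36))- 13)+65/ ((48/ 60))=141603/332 = 426.52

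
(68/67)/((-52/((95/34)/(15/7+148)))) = -665/1830842 = 0.00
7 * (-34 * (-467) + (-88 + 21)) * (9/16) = 62255.81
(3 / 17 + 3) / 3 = 18/17 = 1.06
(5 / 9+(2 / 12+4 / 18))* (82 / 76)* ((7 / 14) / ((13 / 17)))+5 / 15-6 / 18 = 11849/17784 = 0.67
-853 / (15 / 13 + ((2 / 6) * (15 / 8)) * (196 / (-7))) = 22178/425 = 52.18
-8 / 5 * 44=-352/5 = -70.40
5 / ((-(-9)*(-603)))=-5/5427 = 0.00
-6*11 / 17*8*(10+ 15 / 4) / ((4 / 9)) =-16335/17 = -960.88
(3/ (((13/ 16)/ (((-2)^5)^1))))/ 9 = -13.13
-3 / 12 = -1/4 = -0.25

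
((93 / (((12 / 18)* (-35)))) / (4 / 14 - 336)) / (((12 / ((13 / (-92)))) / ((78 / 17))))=-47151/73508000 = 0.00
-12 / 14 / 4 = -3/14 = -0.21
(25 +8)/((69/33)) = 363/23 = 15.78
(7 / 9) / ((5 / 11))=77/45 = 1.71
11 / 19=0.58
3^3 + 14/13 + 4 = 417/13 = 32.08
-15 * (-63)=945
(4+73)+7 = 84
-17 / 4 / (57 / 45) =-255/76 = -3.36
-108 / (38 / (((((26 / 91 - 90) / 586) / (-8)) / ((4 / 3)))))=-0.04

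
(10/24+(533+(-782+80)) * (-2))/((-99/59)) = -239599/1188 = -201.68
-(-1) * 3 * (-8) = -24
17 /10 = 1.70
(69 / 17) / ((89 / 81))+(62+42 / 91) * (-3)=-3613011/19669 = -183.69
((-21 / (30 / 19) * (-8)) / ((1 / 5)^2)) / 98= 190/7 = 27.14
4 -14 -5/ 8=-85/8 = -10.62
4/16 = 1/4 = 0.25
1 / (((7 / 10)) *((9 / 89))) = 890/63 = 14.13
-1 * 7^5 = -16807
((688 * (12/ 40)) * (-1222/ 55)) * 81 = -371452.45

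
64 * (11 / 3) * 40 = 28160/3 = 9386.67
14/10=7/5 = 1.40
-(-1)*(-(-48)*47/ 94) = 24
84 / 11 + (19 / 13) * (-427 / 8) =-80507/1144 = -70.37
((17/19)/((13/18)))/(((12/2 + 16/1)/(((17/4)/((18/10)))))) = 1445/10868 = 0.13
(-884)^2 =781456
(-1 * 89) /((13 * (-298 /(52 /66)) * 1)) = 89/4917 = 0.02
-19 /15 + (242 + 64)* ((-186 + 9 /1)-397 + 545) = -133129/15 = -8875.27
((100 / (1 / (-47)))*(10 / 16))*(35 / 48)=-205625/96 = -2141.93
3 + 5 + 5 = 13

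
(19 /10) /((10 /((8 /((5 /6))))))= 1.82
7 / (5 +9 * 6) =7/59 = 0.12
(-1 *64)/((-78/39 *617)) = 32/617 = 0.05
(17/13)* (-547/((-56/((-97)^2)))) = 87494291/728 = 120184.47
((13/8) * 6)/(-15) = -13/20 = -0.65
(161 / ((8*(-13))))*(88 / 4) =-1771/52 = -34.06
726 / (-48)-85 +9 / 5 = -3933/40 = -98.32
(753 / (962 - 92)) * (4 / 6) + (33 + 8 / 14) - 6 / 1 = 85712/3045 = 28.15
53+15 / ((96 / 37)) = 1881/32 = 58.78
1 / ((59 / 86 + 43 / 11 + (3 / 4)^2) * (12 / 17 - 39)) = -128656/25410483 = -0.01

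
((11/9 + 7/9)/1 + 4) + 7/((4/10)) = 23.50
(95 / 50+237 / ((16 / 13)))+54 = 19877/80 = 248.46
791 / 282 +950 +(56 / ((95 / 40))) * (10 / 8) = 5263049/5358 = 982.28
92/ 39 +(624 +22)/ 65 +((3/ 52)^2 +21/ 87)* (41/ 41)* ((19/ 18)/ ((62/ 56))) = 22108739/1764360 = 12.53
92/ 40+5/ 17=441/170 = 2.59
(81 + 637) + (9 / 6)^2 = 2881/4 = 720.25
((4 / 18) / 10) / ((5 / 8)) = 8/225 = 0.04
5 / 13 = 0.38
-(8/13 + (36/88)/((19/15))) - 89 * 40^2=-773806699/5434 = -142400.94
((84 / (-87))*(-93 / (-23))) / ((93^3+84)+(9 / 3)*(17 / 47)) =-94/19369013 = 0.00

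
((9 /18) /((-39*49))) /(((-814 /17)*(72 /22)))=17/10181808 = 0.00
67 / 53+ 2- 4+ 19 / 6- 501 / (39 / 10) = -521011/4134 = -126.03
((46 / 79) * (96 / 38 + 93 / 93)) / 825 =3082/1238325 = 0.00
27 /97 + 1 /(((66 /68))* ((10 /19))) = 35786/16005 = 2.24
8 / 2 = 4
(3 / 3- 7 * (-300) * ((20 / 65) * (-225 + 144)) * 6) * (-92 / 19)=375579604/247 = 1520565.20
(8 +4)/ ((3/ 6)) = 24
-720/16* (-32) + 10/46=33125/23 = 1440.22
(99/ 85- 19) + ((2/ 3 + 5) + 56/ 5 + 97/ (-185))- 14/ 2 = -80131/9435 = -8.49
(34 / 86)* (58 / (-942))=-493/20253 = -0.02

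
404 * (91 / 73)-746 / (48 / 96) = -72152/73 = -988.38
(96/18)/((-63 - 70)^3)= -16/7057911 = 0.00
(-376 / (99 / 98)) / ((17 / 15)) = -184240/561 = -328.41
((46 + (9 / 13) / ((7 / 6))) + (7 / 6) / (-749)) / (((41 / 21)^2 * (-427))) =-8165967/285269062 = -0.03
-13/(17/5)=-65/17 = -3.82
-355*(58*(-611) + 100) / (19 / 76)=50179960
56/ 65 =0.86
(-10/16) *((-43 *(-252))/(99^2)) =-1505/2178 = -0.69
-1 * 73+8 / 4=-71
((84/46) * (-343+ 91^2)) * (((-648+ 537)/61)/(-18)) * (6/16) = 3083913/5612 = 549.52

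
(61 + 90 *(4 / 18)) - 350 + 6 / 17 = -4567/17 = -268.65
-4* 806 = -3224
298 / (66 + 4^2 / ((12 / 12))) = 149/41 = 3.63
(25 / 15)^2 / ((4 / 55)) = 1375/36 = 38.19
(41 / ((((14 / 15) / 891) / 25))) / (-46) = -13699125/644 = -21271.93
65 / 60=13/12 = 1.08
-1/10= -0.10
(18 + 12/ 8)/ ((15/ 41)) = 533/10 = 53.30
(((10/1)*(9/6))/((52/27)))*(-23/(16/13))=-9315/64 = -145.55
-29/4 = -7.25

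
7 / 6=1.17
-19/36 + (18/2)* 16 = 5165/36 = 143.47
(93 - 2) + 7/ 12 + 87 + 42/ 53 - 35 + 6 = 95639/636 = 150.38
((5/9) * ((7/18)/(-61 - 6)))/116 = -35/1259064 = 0.00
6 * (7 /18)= 7/3 = 2.33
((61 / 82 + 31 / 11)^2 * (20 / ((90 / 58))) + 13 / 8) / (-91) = -268757725/148075928 = -1.81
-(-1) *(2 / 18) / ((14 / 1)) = 1/126 = 0.01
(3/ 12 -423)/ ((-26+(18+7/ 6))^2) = -15219/1681 = -9.05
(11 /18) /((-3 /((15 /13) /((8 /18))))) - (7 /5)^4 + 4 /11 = -2864869/715000 = -4.01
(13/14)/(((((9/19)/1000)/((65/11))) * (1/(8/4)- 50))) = -16055000/68607 = -234.01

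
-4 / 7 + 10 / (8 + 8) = 3/56 = 0.05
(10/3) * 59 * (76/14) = 22420/21 = 1067.62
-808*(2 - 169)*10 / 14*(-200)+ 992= -134929056/7 = -19275579.43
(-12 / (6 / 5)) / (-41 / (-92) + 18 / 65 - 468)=59800/2794319 = 0.02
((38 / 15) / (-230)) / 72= -19/124200 = 0.00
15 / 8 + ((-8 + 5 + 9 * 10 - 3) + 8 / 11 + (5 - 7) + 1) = 7533/88 = 85.60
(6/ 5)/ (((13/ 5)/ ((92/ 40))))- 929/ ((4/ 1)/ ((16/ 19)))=-240229/1235 = -194.52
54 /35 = 1.54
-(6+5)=-11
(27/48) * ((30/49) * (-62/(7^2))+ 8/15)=-6519/48020 = -0.14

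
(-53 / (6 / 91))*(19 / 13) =-7049/6 = -1174.83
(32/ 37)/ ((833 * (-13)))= -32/400673 = 0.00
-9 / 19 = -0.47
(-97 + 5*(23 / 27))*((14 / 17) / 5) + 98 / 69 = -731318/52785 = -13.85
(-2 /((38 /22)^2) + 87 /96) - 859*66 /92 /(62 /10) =-816718435/8236576 = -99.16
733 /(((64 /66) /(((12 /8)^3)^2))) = 17633781/2048 = 8610.24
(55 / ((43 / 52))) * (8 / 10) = 2288/43 = 53.21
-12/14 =-6/7 = -0.86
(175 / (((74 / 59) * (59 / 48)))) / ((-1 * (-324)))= 350/999 = 0.35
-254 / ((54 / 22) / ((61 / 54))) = -85217/729 = -116.90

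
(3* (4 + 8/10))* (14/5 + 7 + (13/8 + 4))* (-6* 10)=-66636/5 = -13327.20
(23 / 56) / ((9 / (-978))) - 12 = -4757/84 = -56.63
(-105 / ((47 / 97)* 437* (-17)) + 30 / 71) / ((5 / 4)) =0.36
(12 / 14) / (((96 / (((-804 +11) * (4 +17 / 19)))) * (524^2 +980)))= -24583/195461056 = 0.00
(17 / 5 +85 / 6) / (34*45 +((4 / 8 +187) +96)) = 17/1755 = 0.01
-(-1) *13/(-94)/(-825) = 13/77550 = 0.00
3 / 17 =0.18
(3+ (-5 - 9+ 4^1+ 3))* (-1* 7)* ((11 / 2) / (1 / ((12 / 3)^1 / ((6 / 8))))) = 2464/3 = 821.33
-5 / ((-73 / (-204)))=-1020/73 = -13.97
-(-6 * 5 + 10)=20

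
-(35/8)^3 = -42875/512 = -83.74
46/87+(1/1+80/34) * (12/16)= 18005/5916 = 3.04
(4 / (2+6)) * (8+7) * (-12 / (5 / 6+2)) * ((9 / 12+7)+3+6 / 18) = -5985/17 = -352.06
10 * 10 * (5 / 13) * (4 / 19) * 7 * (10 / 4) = 35000/247 = 141.70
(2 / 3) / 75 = 0.01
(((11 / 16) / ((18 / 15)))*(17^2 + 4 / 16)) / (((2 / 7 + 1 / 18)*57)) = 445445/52288 = 8.52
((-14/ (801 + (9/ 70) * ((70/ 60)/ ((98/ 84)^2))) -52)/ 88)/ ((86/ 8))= -0.05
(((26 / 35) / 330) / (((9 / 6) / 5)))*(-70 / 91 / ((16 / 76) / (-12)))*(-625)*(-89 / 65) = 281.55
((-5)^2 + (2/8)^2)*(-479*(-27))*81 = 420076773/16 = 26254798.31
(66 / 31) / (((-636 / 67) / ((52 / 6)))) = -9581/4929 = -1.94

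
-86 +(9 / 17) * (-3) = -87.59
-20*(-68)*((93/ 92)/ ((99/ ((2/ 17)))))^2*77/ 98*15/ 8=24025/8309532 = 0.00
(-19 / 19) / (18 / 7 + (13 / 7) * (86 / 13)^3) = -1183/639098 = 0.00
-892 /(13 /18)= -16056/13 = -1235.08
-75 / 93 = -25/31 = -0.81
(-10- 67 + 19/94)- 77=-153.80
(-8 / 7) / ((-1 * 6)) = 4/21 = 0.19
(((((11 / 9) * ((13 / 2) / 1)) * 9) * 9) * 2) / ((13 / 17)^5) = 140565843/28561 = 4921.60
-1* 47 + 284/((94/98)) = 11707/47 = 249.09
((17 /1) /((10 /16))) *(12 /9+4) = 2176/15 = 145.07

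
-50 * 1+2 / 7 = -348/7 = -49.71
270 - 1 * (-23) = 293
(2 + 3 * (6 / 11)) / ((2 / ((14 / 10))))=28/11 = 2.55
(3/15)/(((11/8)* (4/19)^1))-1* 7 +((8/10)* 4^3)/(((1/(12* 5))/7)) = 1182373/55 = 21497.69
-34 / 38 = -17/19 = -0.89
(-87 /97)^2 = 7569/9409 = 0.80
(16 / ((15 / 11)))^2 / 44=704/225 = 3.13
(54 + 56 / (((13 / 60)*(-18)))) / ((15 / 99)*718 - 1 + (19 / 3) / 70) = 0.37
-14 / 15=-0.93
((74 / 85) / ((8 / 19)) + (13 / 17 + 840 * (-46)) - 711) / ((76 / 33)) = -441486441/25840 = -17085.39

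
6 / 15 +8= 42/5 = 8.40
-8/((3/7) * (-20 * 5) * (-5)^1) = -14/375 = -0.04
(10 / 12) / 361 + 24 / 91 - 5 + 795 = 155766179/197106 = 790.27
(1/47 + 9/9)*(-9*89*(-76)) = 2922048/47 = 62171.23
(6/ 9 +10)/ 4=2.67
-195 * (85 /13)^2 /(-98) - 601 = -657299/1274 = -515.93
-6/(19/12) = -72/19 = -3.79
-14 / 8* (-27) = 189/4 = 47.25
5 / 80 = 1/16 = 0.06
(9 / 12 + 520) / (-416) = -2083/1664 = -1.25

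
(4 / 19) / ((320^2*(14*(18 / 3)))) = 1/40857600 = 0.00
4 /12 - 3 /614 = 605/1842 = 0.33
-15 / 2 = -7.50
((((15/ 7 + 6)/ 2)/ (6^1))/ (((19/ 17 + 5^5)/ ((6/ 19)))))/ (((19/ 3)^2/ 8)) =459/33573722 = 0.00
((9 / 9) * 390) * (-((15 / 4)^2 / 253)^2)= -9871875/8193152 = -1.20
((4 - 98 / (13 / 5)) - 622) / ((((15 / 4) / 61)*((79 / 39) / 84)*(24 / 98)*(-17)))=713390608/6715 = 106238.36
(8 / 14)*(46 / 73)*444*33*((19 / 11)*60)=279400320/511 = 546771.66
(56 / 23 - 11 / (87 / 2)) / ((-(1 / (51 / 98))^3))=-0.31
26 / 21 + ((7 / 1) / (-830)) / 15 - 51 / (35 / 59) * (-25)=187418101/87150 = 2150.52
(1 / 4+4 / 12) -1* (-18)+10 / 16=461/24 = 19.21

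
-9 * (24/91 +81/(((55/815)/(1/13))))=-834165/1001 = -833.33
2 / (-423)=-2/423 = 0.00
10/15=0.67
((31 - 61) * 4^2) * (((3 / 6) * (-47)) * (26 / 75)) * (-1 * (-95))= 371488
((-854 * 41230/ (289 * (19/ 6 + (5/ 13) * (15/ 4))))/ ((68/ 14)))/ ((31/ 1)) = -620157720/3532447 = -175.56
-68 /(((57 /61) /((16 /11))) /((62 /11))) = -4114816/6897 = -596.61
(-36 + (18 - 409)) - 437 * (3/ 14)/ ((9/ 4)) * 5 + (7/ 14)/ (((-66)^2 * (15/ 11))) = -52814513/83160 = -635.10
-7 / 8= -0.88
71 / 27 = 2.63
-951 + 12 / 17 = -16155/17 = -950.29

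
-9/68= -0.13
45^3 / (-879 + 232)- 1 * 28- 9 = -115064/647 = -177.84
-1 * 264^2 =-69696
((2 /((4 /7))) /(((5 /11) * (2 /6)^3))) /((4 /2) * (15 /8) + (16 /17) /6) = 212058/3985 = 53.21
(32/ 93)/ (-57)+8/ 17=41864/90117 = 0.46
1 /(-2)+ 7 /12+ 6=73/12 = 6.08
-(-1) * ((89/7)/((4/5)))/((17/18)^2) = 36045/2023 = 17.82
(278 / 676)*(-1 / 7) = -139/2366 = -0.06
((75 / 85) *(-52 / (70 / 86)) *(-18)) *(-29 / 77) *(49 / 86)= -40716/187 = -217.73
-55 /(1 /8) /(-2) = 220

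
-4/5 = -0.80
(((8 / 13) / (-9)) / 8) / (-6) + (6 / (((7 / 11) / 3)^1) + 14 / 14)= 29.29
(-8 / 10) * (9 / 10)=-18/25 = -0.72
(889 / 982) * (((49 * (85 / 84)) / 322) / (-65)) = -15113/7046832 = 0.00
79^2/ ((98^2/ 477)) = 2976957/9604 = 309.97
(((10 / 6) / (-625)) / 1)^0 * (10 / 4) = 5/2 = 2.50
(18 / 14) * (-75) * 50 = -33750/7 = -4821.43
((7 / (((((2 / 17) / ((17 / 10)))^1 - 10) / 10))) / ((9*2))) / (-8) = 289/5904 = 0.05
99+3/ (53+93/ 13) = 77457/782 = 99.05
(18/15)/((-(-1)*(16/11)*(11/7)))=21/40 = 0.52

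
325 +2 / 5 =1627/5 = 325.40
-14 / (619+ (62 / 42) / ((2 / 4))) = -294/13061 = -0.02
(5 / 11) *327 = 1635/11 = 148.64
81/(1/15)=1215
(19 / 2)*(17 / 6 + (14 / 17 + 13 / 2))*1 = 4921/51 = 96.49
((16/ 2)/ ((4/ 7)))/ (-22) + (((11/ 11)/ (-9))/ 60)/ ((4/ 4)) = -3791/5940 = -0.64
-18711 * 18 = -336798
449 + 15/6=903/2 = 451.50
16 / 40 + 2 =12/5 = 2.40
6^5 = 7776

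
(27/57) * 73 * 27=17739/19 = 933.63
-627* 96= -60192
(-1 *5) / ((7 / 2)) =-10/7 = -1.43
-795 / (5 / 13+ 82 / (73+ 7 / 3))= -1167855/2164 = -539.67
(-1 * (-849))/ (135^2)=283/6075 = 0.05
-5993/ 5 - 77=-6378/5 = -1275.60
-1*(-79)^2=-6241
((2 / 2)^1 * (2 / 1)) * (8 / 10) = 8/5 = 1.60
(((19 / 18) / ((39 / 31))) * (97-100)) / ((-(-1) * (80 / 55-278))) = 6479/711828 = 0.01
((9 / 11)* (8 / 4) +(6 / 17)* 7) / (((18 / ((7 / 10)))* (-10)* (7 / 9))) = -96/4675 = -0.02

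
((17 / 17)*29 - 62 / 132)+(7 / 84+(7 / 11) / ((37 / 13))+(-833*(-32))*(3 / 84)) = 1596803/1628 = 980.84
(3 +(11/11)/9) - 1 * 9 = -53/9 = -5.89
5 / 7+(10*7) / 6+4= 344/21 = 16.38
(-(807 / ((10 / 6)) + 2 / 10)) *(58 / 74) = -70238/185 = -379.66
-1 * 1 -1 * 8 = -9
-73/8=-9.12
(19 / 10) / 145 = 19/1450 = 0.01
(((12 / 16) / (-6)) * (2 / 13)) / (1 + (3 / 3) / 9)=-9/520 = -0.02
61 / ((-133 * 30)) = -61/3990 = -0.02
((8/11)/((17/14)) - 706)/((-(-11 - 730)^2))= 43970/34226049 = 0.00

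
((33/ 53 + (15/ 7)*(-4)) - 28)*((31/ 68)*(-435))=179849445/25228 = 7128.96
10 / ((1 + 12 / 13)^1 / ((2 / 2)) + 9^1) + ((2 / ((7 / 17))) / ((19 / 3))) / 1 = 15887/9443 = 1.68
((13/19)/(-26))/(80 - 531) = 1/17138 = 0.00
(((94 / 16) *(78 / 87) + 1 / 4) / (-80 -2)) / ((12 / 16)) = -320/3567 = -0.09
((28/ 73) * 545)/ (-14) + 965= 950.07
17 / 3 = 5.67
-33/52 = -0.63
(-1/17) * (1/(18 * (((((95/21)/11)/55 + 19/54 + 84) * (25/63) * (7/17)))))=-22869/96460675 = 0.00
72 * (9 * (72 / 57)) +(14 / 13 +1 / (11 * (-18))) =40083269/48906 = 819.60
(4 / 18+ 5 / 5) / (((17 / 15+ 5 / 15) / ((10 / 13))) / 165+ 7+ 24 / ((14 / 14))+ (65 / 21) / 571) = 5495875/139471711 = 0.04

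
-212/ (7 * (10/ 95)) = -2014/7 = -287.71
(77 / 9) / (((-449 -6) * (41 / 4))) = -44/23985 = 0.00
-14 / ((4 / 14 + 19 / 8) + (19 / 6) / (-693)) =-33264/6311 = -5.27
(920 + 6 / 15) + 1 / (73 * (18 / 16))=920.41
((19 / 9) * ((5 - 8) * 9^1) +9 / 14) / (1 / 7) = -789/2 = -394.50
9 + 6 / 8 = 39/4 = 9.75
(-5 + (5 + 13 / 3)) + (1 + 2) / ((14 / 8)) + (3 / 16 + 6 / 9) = 773/112 = 6.90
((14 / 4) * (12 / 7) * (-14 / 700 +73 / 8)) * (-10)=-5463/10 = -546.30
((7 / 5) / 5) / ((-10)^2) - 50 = -124993/2500 = -50.00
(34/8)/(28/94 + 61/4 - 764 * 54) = -799/7753205 = 0.00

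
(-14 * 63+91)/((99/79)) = -631.20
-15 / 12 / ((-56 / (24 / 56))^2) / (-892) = 45/548273152 = 0.00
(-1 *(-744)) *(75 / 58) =27900/29 = 962.07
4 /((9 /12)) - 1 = 13/3 = 4.33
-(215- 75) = -140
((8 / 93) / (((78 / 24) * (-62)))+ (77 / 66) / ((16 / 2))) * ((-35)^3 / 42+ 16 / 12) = -59263535/399776 = -148.24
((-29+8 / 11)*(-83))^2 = 666310969/121 = 5506702.22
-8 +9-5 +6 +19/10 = 39/10 = 3.90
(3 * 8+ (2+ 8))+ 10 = 44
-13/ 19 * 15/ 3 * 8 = -520/19 = -27.37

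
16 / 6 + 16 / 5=5.87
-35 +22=-13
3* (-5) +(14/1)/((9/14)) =61/9 = 6.78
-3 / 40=-0.08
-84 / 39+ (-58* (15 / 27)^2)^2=27148792/85293 = 318.30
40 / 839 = 0.05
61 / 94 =0.65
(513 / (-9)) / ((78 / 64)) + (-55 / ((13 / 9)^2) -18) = -91.13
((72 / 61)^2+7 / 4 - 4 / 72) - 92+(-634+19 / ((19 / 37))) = -91882079/133956 = -685.91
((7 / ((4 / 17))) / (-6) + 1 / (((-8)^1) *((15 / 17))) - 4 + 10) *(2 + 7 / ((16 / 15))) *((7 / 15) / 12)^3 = 46991/103680000 = 0.00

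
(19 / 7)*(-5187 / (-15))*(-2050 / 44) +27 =-961471/22 = -43703.23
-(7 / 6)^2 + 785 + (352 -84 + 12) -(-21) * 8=44339/36 = 1231.64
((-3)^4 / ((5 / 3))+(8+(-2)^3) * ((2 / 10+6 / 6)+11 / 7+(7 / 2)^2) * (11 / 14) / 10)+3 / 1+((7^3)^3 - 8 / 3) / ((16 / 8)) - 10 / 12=302652794/15 = 20176852.93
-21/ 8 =-2.62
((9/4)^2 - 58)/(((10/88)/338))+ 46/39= -61407887/390 = -157456.12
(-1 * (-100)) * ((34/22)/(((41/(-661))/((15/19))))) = -16855500/8569 = -1967.03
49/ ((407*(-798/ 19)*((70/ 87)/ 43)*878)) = -1247/7146920 = 0.00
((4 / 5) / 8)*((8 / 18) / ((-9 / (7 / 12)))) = -7/2430 = 0.00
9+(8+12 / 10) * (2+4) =64.20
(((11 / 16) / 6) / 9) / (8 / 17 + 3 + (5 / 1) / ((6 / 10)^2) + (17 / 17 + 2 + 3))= 187/343104 = 0.00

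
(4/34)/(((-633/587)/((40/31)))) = -46960/333591 = -0.14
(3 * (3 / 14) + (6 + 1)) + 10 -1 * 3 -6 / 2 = 163/14 = 11.64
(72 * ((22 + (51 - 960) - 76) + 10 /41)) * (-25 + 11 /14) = 68818356/41 = 1678496.49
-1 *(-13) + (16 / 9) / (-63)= 7355/567 = 12.97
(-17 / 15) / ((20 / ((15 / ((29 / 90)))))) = -153/58 = -2.64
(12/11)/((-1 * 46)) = -6/253 = -0.02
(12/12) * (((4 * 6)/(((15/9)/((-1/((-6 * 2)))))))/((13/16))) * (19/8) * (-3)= -684/65 = -10.52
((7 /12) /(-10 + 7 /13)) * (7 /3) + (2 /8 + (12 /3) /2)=4663/2214 = 2.11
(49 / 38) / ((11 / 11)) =49/38 = 1.29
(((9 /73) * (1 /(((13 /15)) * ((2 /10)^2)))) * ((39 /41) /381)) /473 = 3375/179792503 = 0.00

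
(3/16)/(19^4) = 3/2085136 = 0.00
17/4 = 4.25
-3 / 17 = -0.18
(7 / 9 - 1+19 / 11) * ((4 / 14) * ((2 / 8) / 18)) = 149/24948 = 0.01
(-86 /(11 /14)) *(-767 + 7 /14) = 922866/11 = 83896.91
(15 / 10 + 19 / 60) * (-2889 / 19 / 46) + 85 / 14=8131/122360 = 0.07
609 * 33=20097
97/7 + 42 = 391/7 = 55.86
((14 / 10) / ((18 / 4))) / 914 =7/20565 = 0.00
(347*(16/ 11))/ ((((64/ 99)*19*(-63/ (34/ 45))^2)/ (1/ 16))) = 100283/271479600 = 0.00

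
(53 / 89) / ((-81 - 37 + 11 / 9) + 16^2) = 477/111517 = 0.00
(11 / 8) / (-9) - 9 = -659/72 = -9.15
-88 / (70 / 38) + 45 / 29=-46913/1015 = -46.22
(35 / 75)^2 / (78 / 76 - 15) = -1862/119475 = -0.02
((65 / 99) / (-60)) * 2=-13/594 = -0.02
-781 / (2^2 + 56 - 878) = 781/818 = 0.95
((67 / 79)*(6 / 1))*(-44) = -17688/79 = -223.90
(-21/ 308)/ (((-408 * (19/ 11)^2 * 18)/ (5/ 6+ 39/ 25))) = 3949/530236800 = 0.00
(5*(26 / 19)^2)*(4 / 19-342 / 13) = -1675960/6859 = -244.34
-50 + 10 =-40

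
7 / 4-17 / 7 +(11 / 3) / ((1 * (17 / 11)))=2419/1428 = 1.69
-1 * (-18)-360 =-342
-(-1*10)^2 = -100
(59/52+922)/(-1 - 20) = -16001/364 = -43.96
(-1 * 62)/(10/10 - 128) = 62/127 = 0.49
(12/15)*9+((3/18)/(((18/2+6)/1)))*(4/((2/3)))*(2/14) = 757/105 = 7.21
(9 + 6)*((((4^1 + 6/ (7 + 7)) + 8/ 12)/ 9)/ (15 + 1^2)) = 535/1008 = 0.53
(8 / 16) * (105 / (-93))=-35/62 = -0.56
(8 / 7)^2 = 64/49 = 1.31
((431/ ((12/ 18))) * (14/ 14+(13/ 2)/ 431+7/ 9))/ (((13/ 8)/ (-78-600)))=-483605.23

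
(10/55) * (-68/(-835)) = 136/9185 = 0.01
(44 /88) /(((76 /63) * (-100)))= -63/15200 = 0.00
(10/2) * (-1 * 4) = -20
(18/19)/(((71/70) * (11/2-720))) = -2520/1927721 = 0.00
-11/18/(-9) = 11/162 = 0.07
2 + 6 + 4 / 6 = 26/3 = 8.67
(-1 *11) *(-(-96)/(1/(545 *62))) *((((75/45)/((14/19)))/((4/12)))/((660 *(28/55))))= -35310550/49 = -720623.47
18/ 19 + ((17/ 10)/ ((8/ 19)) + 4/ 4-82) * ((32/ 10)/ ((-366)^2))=60163217/63629100 = 0.95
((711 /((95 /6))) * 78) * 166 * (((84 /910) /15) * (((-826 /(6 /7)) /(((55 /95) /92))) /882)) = -854193504/1375 = -621231.64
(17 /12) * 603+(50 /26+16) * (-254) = -192307/52 = -3698.21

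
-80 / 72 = -10/9 = -1.11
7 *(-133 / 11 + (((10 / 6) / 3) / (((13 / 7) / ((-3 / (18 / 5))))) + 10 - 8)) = -558929/7722 = -72.38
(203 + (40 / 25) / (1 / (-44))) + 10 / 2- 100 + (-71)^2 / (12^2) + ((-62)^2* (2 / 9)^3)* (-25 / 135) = 102028999/1574640 = 64.80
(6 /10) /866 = 3/4330 = 0.00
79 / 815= 0.10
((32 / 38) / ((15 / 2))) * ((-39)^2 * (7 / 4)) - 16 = 282.86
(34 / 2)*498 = 8466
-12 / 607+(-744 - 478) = -741766/607 = -1222.02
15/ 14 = 1.07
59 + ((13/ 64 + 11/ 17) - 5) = 59677/1088 = 54.85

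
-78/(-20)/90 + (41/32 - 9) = -18421/2400 = -7.68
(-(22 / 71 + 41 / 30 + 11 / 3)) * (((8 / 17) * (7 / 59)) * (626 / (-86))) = 99743084/45932385 = 2.17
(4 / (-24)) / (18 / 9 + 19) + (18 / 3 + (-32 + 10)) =-2017/126 = -16.01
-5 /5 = -1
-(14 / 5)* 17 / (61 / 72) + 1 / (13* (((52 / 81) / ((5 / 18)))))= -23154147/412360 = -56.15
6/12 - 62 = -123/2 = -61.50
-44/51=-0.86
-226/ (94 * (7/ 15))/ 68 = -1695/22372 = -0.08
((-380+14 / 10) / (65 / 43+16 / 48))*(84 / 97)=-1465182/8245 = -177.71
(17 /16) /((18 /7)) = 119/288 = 0.41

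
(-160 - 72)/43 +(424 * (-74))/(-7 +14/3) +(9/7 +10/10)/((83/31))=47975624/3569 = 13442.32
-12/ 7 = -1.71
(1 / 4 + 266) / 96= 355/128 = 2.77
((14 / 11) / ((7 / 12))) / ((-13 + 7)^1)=-4/11 = -0.36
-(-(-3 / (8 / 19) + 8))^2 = -49/64 = -0.77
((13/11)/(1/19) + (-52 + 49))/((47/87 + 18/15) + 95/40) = 744720/157531 = 4.73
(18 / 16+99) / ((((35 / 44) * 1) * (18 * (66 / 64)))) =712/105 = 6.78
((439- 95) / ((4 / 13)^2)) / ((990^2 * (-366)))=-7267/717433200 = 0.00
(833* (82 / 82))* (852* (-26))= -18452616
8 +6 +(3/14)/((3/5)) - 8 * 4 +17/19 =-4455/266 = -16.75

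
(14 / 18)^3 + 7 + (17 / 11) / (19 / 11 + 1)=58591/7290 = 8.04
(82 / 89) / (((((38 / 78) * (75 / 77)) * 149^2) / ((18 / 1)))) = 1477476/938547275 = 0.00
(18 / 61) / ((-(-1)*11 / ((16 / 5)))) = 288/3355 = 0.09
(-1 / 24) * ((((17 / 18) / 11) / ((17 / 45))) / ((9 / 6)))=-5/792 = -0.01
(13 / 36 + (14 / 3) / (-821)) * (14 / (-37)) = -73535/546786 = -0.13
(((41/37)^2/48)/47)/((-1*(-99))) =1681/305757936 = 0.00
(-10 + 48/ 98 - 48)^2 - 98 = 7705826/2401 = 3209.42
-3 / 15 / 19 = -1/95 = -0.01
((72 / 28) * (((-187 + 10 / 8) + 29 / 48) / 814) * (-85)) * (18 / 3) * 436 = 130053.09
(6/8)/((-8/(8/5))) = -3/20 = -0.15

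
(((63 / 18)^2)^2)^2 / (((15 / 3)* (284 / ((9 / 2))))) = 51883209/727040 = 71.36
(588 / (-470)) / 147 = -2/235 = -0.01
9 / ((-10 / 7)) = -63/10 = -6.30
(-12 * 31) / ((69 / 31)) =-3844/23 = -167.13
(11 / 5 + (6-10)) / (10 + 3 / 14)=-126/715 = -0.18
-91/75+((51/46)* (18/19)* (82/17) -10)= -201467/32775 = -6.15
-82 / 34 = -41/17 = -2.41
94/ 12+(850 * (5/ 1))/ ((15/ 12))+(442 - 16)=23003/6 = 3833.83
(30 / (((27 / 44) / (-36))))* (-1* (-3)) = -5280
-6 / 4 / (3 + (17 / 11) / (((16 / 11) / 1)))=-24/65 = -0.37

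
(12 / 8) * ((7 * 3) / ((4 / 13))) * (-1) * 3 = -2457/8 = -307.12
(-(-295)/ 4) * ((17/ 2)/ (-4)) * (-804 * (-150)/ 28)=-75601125/112 = -675010.04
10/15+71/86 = 385/258 = 1.49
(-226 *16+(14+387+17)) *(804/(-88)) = 321399/11 = 29218.09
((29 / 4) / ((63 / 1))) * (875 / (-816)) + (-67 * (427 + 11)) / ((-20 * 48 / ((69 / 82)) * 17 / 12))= 108600071/6022080 = 18.03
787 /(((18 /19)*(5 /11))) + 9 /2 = 82444/45 = 1832.09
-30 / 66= -5/11 = -0.45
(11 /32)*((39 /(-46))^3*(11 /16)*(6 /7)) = -21532797/174426112 = -0.12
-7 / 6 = -1.17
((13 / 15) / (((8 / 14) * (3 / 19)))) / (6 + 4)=1729/1800 = 0.96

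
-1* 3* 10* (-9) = 270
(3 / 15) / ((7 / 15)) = 3/7 = 0.43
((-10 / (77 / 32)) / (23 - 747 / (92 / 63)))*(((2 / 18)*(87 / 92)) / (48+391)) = 1856/911565501 = 0.00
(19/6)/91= 19/546 = 0.03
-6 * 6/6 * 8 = -48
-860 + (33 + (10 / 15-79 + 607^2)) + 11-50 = 1102514/3 = 367504.67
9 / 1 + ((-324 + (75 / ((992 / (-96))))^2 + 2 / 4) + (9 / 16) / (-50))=-201296249/768800 = -261.83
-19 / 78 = -0.24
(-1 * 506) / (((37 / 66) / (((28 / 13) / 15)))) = -311696/2405 = -129.60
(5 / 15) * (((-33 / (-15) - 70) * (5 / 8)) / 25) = -113/200 = -0.56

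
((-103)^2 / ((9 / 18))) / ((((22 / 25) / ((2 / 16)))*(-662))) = -265225/58256 = -4.55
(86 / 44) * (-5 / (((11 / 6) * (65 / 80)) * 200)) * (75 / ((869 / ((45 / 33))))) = -58050/15036307 = 0.00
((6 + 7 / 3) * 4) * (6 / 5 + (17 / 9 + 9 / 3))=5480/27 = 202.96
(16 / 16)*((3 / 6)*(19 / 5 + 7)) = 27/5 = 5.40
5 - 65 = -60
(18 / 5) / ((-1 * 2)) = -9/5 = -1.80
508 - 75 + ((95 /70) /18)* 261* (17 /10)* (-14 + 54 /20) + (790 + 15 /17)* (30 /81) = 447113411/1285200 = 347.89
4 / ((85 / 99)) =396/85 = 4.66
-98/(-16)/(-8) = -49/64 = -0.77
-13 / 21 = -0.62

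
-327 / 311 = -1.05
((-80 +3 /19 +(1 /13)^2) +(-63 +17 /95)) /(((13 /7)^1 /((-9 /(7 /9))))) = 185519322/208715 = 888.86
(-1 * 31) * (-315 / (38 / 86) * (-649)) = -272511855/19 = -14342729.21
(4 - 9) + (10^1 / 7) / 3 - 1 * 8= -263/21 = -12.52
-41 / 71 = -0.58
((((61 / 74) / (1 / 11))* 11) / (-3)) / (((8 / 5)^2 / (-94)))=8672675/7104 = 1220.82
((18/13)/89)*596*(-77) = -826056/1157 = -713.96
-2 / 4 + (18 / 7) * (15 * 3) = 1613/14 = 115.21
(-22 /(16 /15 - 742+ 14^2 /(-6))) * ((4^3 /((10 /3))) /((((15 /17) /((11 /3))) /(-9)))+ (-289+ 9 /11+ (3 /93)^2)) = -265929567/9292870 = -28.62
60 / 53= 1.13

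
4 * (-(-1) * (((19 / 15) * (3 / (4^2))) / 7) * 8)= 38/35 = 1.09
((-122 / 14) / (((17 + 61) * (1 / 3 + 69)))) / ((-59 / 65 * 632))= 305/108582656 = 0.00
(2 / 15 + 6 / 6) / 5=17/75 = 0.23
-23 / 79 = -0.29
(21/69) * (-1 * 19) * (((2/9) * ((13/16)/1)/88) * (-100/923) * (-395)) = -1313375/2586672 = -0.51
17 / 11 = 1.55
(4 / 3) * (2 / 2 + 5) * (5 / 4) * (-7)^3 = -3430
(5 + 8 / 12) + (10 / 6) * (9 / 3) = 32/3 = 10.67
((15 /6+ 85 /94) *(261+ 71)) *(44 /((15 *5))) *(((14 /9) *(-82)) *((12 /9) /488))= -268319744/1161135 = -231.08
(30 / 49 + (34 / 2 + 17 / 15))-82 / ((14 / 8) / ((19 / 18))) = -67726/2205 = -30.71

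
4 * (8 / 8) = 4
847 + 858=1705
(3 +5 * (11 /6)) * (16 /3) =584/9 = 64.89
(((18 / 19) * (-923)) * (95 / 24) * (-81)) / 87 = 373815/116 = 3222.54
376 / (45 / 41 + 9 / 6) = 30832/213 = 144.75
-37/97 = -0.38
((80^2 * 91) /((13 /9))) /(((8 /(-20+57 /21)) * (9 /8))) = -774400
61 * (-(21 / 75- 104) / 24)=158173/600 = 263.62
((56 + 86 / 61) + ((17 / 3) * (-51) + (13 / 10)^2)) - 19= -1518291/6100 = -248.90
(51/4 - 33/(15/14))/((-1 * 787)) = 361/15740 = 0.02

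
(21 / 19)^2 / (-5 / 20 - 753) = -1764/1087693 = 0.00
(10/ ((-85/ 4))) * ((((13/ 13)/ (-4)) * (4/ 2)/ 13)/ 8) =1/442 = 0.00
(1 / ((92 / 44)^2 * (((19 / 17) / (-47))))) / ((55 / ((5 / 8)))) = -8789/80408 = -0.11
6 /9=2/3 = 0.67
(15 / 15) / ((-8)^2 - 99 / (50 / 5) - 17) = 10/371 = 0.03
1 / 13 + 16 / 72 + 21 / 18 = 343/234 = 1.47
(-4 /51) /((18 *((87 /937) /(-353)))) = 16.57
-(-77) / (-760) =-77/760 = -0.10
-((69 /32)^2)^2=-21.62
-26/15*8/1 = -208/15 = -13.87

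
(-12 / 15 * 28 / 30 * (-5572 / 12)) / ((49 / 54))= 382.08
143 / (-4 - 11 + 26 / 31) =-4433/439 = -10.10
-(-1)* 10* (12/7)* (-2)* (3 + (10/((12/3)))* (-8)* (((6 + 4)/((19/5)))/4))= 46320/133 = 348.27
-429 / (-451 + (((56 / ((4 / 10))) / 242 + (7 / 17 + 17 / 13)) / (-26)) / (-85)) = 0.95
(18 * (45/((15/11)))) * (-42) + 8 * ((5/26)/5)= -324320/13 = -24947.69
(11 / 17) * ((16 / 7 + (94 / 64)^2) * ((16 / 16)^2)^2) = 350317/121856 = 2.87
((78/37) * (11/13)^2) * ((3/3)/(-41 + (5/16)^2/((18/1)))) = -304128/8260213 = -0.04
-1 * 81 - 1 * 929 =-1010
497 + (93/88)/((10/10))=43829/88 = 498.06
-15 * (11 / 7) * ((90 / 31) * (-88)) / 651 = 435600/47089 = 9.25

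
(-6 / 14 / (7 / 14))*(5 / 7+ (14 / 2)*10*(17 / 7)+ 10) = -7590/49 = -154.90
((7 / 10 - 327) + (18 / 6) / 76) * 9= -1115811/380 = -2936.34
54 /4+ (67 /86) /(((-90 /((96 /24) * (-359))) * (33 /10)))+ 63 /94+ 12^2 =97200596/600237 = 161.94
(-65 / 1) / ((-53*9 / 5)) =325/477 = 0.68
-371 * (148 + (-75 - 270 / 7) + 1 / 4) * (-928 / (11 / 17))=202970072/11 = 18451824.73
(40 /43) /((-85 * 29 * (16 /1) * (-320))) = 1/13567360 = 0.00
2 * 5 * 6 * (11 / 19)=660/19 = 34.74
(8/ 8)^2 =1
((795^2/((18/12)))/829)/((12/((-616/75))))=-865172/2487 = -347.88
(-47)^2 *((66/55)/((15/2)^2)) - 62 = -5578/375 = -14.87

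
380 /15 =76/3 = 25.33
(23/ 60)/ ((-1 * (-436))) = 23/26160 = 0.00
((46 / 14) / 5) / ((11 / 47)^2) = 50807/4235 = 12.00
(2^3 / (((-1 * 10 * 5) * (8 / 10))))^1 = -0.20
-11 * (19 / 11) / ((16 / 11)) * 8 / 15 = -209/30 = -6.97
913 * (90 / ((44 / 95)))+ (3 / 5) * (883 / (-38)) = 16852863/95 = 177398.56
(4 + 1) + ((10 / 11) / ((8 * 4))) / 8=7045/1408 = 5.00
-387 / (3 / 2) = -258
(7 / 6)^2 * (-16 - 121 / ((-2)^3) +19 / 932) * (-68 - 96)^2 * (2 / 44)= -1422.09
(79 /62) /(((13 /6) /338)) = 6162/31 = 198.77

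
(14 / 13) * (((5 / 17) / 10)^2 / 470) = 7/3531580 = 0.00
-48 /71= -0.68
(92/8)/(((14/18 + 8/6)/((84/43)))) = 8694/817 = 10.64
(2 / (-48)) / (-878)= 1/21072 = 0.00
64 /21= 3.05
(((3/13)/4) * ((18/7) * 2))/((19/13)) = 0.20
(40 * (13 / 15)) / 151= 104/453 = 0.23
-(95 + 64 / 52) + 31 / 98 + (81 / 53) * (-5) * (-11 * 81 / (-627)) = -106.77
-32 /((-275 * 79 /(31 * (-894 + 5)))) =-881888/21725 = -40.59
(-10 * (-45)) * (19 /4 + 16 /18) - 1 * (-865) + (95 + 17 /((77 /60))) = 540655/154 = 3510.75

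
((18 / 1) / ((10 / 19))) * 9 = 1539/5 = 307.80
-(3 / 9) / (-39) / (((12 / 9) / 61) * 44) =61/6864 = 0.01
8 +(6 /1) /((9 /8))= 40/3 = 13.33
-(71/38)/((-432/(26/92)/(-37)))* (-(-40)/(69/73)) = -12465115/6513048 = -1.91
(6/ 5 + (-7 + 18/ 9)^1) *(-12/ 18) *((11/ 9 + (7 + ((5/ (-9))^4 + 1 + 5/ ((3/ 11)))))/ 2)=3446923/98415 = 35.02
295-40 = 255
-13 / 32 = -0.41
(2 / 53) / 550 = 1/14575 = 0.00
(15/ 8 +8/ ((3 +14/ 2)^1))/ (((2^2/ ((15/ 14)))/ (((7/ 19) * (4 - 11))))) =-2247/1216 = -1.85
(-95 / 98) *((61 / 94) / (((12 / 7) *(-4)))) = 5795/63168 = 0.09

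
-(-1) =1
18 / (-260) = -9/130 = -0.07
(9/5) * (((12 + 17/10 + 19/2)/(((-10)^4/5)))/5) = 261/62500 = 0.00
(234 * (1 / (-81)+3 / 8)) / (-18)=-3055/648 = -4.71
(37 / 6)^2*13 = 17797/36 = 494.36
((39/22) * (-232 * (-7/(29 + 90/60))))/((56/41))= 46371/671 = 69.11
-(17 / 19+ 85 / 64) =-2703/1216 = -2.22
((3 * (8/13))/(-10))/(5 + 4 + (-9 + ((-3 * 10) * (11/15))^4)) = -3/3806660 = 0.00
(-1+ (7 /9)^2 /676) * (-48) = 218828/4563 = 47.96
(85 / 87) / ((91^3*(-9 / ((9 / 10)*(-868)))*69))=1054/646240959 = 0.00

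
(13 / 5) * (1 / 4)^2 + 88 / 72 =997/720 = 1.38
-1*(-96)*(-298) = -28608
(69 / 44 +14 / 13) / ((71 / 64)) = 24208/10153 = 2.38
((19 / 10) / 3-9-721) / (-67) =10.89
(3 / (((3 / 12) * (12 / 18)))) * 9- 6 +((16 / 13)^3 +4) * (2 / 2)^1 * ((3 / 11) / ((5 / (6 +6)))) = 19314084/120835 = 159.84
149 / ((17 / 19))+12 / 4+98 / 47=137120/799 = 171.61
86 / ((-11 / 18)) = -1548/11 = -140.73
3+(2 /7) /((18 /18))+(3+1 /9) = 403/63 = 6.40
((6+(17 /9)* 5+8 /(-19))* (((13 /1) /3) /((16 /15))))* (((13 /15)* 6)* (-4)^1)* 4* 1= -868322/171 = -5077.91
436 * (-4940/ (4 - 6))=1076920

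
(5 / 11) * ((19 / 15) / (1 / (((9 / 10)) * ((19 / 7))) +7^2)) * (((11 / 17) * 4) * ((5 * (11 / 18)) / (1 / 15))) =198550/143633 = 1.38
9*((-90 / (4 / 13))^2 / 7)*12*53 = 489723975/7 = 69960567.86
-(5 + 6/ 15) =-27/5 = -5.40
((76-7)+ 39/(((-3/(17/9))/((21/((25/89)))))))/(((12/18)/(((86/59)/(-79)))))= 5697844/116525 = 48.90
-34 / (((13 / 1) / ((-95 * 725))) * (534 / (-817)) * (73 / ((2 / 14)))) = -956604875/1773681 = -539.33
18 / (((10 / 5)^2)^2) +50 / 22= 299/88 = 3.40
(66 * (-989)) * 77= -5026098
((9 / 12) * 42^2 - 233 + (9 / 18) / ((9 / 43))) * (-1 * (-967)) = 19014121/18 = 1056340.06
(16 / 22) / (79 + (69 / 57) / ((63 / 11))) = 1197/130372 = 0.01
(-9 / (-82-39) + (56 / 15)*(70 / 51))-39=-625766/18513 = -33.80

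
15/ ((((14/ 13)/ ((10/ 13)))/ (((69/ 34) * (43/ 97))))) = 222525/23086 = 9.64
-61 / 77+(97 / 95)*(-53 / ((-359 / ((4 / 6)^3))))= -53004079/70904295 = -0.75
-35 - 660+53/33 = -22882/33 = -693.39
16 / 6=8/3 = 2.67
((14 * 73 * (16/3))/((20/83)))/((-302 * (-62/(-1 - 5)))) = -169652/23405 = -7.25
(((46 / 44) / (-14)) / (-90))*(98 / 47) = 161/93060 = 0.00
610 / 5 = 122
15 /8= 1.88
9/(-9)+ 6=5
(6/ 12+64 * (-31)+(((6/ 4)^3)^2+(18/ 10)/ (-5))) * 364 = -287191541/400 = -717978.85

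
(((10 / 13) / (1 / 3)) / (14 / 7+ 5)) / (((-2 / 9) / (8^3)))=-759.56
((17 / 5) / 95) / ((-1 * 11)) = -17/5225 = 0.00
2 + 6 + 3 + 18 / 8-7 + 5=11.25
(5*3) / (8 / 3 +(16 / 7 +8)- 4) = 315/188 = 1.68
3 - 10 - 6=-13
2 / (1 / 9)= 18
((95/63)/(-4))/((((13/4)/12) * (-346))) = 190/47229 = 0.00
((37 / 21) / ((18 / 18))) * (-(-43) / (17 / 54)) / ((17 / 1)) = 28638/2023 = 14.16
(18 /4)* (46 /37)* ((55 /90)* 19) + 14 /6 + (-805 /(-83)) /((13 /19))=19514671/239538 = 81.47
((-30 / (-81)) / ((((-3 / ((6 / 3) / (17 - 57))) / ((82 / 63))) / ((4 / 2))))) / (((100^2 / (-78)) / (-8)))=1066/1063125 = 0.00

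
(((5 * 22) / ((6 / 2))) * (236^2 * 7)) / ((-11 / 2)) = -7797440/3 = -2599146.67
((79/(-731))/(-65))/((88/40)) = 79/104533 = 0.00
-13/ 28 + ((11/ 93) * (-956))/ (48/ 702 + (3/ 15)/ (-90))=-191443187/111972 = -1709.74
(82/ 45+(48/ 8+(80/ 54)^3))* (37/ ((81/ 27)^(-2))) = 3687.56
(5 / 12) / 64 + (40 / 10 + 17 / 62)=101915/23808 = 4.28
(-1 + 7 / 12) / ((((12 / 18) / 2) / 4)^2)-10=-70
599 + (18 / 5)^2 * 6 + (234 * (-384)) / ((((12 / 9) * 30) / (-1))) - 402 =63029/25 = 2521.16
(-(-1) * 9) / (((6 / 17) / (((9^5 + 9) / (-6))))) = -501993/2 = -250996.50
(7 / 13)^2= 49/169 = 0.29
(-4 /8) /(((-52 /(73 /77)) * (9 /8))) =73/9009 = 0.01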